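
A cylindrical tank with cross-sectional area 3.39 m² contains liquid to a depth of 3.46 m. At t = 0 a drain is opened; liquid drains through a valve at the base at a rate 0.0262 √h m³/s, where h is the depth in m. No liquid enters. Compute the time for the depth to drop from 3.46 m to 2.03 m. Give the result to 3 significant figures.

113 s

Unsteady balance on liquid volume: A dh/dt = −0.0262 √h.
This is separable: 2 d(√h)/dt = −0.0262/A, so √h = √h₀ − (0.0262/(2A)) t.
t = 2A(√h₀ − √h)/0.0262 = 2·3.39·(√3.46 − √2.03)/0.0262
  = 6.7800 × (1.8601 − 1.4248) / 0.0262 = 112.65 s.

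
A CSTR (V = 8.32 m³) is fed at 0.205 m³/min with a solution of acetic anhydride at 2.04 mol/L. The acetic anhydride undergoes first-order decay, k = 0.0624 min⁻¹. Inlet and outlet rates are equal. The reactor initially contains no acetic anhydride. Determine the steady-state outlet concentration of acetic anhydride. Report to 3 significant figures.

V dC/dt = Q(C_in − C) − k V C.
At steady state: 0 = Q C_in − (Q + kV) C_ss, so C_ss = Q C_in/(Q + kV).
C_ss = 0.205·2.04/(0.205 + 0.0624·8.32) = 0.41820/0.72417 = 0.57749 mol/L.

0.577 mol/L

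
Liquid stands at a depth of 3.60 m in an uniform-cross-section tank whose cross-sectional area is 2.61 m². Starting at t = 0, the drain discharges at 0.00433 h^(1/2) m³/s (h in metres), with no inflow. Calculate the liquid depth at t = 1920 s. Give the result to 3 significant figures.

0.0929 m

Unsteady balance on liquid volume: A dh/dt = −0.00433 √h.
∫ h^(−1/2) dh = −(0.00433/A) ∫ dt, giving 2√h = 2√h₀ − (0.00433/A) t.
√h = √3.60 − 0.00433·1920/(2·2.61) = 1.8974 − 1.5926 = 0.30472.
h = 0.30472² = 0.092856 m.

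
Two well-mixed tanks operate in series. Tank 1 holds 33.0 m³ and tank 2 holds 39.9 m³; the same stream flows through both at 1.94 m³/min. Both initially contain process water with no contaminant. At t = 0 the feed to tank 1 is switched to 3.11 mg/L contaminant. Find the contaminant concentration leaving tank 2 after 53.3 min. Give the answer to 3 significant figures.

2.41 mg/L

Each tank obeys Vᵢ dCᵢ/dt = Q(Cᵢ₋₁ − Cᵢ), so τᵢ = Vᵢ/Q.
τ₁ = 33.0/1.94 = 17.010 min; τ₂ = 39.9/1.94 = 20.567 min.
Solving the cascade with C₁(0)=C₂(0)=0 gives C₂(t) = C_in[1 − (τ₁ e^(−t/τ₁) − τ₂ e^(−t/τ₂))/(τ₁ − τ₂)].
At t = 53.3: e^(−t/τ₁) = 0.043570, e^(−t/τ₂) = 0.074905.
C₂ = 3.11·[1 − (17.010·0.043570 − 20.567·0.074905)/(-3.5567)] = 3.11·0.77523 = 2.4110 mg/L.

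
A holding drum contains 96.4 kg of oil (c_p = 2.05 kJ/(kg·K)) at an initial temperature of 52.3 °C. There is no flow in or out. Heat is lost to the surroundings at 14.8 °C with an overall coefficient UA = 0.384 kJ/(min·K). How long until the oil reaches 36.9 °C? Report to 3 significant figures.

M c_p dT/dt = −UA(T − T_amb).
τ = M c_p/UA = 514.64 min; T_ss = T_amb = 14.800 °C.
T(t) = T_ss + (T₀ − T_ss)e^(−t/τ); set T = 36.9:
t = −τ ln[(T − T_ss)/(T₀ − T_ss)] = −514.64 · ln(0.58933) = 272.12 min.

272 min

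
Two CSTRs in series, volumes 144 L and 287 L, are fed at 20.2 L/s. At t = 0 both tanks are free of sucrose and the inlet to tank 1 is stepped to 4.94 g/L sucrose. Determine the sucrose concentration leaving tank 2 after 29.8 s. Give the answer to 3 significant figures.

3.80 g/L

Time constants: τᵢ = Vᵢ/Q for each well-mixed tank.
τ₁ = 144/20.2 = 7.1287 s; τ₂ = 287/20.2 = 14.208 s.
Solving the cascade with C₁(0)=C₂(0)=0 gives C₂(t) = C_in[1 − (τ₁ e^(−t/τ₁) − τ₂ e^(−t/τ₂))/(τ₁ − τ₂)].
At t = 29.8: e^(−t/τ₁) = 0.015294, e^(−t/τ₂) = 0.12277.
C₂ = 4.94·[1 − (7.1287·0.015294 − 14.208·0.12277)/(-7.0792)] = 4.94·0.76900 = 3.7988 g/L.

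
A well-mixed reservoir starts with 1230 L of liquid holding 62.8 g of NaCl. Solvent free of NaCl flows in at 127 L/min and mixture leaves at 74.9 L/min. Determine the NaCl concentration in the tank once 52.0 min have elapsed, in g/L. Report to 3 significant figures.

Let m(t) be the amount of NaCl. Volume: V(t) = V₀ + (Q_in − Q_out) t = 1230 + 52.100 t; V(52.0) = 3939.2 L.
Solute balance: dm/dt = 0 − Q_out C = −Q_out m/V(t).
Separate: dm/m = −Q_out dt/V(t) ⇒ ln(m/m₀) = −(Q_out/(Q_in−Q_out)) ln(V/V₀).
m = m₀ (V₀/V)^(Q_out/(Q_in−Q_out)) = 62.8 × (1230/3939.2)^(1.4376) = 11.783 g.
C = m/V = 11.783/3939.2 = 0.0029911 g/L.

0.00299 g/L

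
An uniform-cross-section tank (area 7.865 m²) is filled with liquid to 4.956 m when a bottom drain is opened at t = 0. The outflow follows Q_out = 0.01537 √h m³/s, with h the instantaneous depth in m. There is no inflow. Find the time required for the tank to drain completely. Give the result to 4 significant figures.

Mass balance (ρ constant): A dh/dt = −0.01537 √h.
Separate and integrate: 2(√h − √h₀) = −(0.01537/A) t.
Set h = 0: 2√h₀ = (0.01537/A) t_empty ⇒ t_empty = 2A√h₀/0.01537.
t_empty = 2·7.865·√4.956/0.01537 = 15.7300·2.22621/0.01537 = 2278.35 s.

2278 s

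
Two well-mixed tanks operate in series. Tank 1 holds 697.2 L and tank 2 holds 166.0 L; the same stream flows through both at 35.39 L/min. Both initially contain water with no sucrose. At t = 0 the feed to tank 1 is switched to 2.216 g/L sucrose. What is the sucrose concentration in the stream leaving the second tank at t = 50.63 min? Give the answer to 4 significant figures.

1.993 g/L

Species balance on tank i: dCᵢ/dt = (Cᵢ₋₁ − Cᵢ)/τᵢ with τᵢ = Vᵢ/Q.
τ₁ = 697.2/35.39 = 19.7005 min; τ₂ = 166.0/35.39 = 4.69059 min.
Tank 1: C₁ = C_in(1 − e^(−t/τ₁)). Tank 2 (τ₁ ≠ τ₂): C₂ = C_in[1 − (τ₁ e^(−t/τ₁) − τ₂ e^(−t/τ₂))/(τ₁ − τ₂)].
At t = 50.63: e^(−t/τ₁) = 0.0765365, e^(−t/τ₂) = 2.05233e-05.
C₂ = 2.216·[1 − (19.7005·0.0765365 − 4.69059·2.05233e-05)/(15.0099)] = 2.216·0.899552 = 1.99341 g/L.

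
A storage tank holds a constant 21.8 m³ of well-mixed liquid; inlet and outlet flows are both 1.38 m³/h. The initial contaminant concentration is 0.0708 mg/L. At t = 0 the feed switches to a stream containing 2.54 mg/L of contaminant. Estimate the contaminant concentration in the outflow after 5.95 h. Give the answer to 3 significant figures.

0.846 mg/L

Unsteady species balance (constant V, well mixed): V dC/dt = Q(C_in − C).
Time constant τ = V/Q = 21.8/1.38 = 15.797 h.
Integrating: C(t) = C_in + (C₀ − C_in) e^(−t/τ).
C(5.95) = 2.54 + (0.0708 − 2.54)·e^(−5.95/15.797) = 2.54 + (-2.4692)·0.68616 = 0.84575 mg/L.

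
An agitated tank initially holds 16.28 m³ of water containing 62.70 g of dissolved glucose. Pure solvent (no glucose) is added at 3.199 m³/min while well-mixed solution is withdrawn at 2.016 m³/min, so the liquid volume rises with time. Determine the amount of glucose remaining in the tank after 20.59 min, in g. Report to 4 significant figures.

13.19 g

Let m(t) be the amount of glucose. Volume: V(t) = V₀ + (Q_in − Q_out) t = 16.28 + 1.18300 t; V(20.59) = 40.6380 m³.
Solute balance: dm/dt = 0 − Q_out C = −Q_out m/V(t).
Separate: dm/m = −Q_out dt/V(t) ⇒ ln(m/m₀) = −(Q_out/(Q_in−Q_out)) ln(V/V₀).
m = m₀ (V₀/V)^(Q_out/(Q_in−Q_out)) = 62.70 × (16.28/40.6380)^(1.70414) = 13.1902 g.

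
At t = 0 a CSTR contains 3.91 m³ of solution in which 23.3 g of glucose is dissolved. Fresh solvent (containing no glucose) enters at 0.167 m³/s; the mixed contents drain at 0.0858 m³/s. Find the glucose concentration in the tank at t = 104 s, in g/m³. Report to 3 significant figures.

0.559 g/m³

Let m(t) be the amount of glucose. Volume: V(t) = V₀ + (Q_in − Q_out) t = 3.91 + 0.081200 t; V(104) = 12.355 m³.
Solute balance: dm/dt = 0 − Q_out C = −Q_out m/V(t).
dm/m = −Q_out dt/(V₀ + 0.081200 t); integrating gives ln(m/m₀) = −(Q_out/(Q_in−Q_out)) ln(V/V₀).
m = m₀ (V₀/V)^(Q_out/(Q_in−Q_out)) = 23.3 × (3.91/12.355)^(1.0567) = 6.9086 g.
C = m/V = 6.9086/12.355 = 0.55918 g/m³.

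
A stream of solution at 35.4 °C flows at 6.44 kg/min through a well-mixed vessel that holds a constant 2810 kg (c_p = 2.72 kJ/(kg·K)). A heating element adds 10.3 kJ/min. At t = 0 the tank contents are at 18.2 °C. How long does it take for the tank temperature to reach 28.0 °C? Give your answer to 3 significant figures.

349 min

M c_p dT/dt = ṁ c_p (T_in − T) + Q̇.
τ = M/ṁ = 436.34 min; T_ss = T_in + Q̇/(ṁ c_p) = 35.988 °C.
T(t) = T_ss + (T₀ − T_ss) e^(−t/τ). Set T = 28.0:
e^(−t/τ) = (28.0 − 35.988)/(18.2 − 35.988) = 0.44907
t = −436.34 · ln(0.44907) = 349.32 min.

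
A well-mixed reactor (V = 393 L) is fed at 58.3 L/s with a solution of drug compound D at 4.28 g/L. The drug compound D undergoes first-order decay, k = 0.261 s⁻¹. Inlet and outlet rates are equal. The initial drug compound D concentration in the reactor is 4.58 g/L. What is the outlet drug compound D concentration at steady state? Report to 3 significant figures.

1.55 g/L

V dC/dt = Q(C_in − C) − k V C.
Steady state (dC/dt = 0): C_ss = Q C_in/(Q + kV) = C_in/(1 + kV/Q).
C_ss = 58.3·4.28/(58.3 + 0.261·393) = 249.52/160.87 = 1.5511 g/L.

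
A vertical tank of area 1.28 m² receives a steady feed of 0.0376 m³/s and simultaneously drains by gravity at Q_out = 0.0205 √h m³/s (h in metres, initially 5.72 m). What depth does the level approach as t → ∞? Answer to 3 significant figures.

3.36 m

A dh/dt = Q_in − 0.0205 √h. Steady state requires inflow = outflow:
Q_in = 0.0205 √h_ss ⇒ √h_ss = 0.0376/0.0205 = 1.8341.
h_ss = 1.8341² = 3.3641 m. (Since h₀ = 5.72 m > h_ss, the level will fall toward this value.)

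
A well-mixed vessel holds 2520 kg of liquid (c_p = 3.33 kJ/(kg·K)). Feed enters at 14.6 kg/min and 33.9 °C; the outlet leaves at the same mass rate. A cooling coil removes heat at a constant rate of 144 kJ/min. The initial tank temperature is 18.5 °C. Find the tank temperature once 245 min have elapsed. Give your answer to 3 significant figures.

27.9 °C

M c_p dT/dt = ṁ c_p (T_in − T) − Q̇.
Rearrange: dT/dt = (T_ss − T)/τ with τ = M/ṁ = 172.60 min and T_ss = T_in − Q̇/(ṁ c_p) = 30.938 °C.
Integrating: T(t) = T_ss + (T₀ − T_ss) e^(−t/τ).
T(245) = 30.938 + (-12.438)·e^(−245/172.60) = 30.938 + (-12.438)·0.24185 = 27.930 °C.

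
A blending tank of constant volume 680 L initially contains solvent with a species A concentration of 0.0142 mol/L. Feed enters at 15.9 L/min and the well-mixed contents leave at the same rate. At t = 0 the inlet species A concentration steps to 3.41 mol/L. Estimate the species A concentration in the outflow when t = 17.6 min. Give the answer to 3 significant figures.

Species balance on the tank: V dC/dt = Q(C_in − C).
Time constant τ = V/Q = 680/15.9 = 42.767 min.
C approaches C_in exponentially: C(t) = C_in + (C₀ − C_in) e^(−t/τ).
C(17.6) = 3.41 + (0.0142 − 3.41)·e^(−17.6/42.767) = 3.41 + (-3.3958)·0.66264 = 1.1598 mol/L.

1.16 mol/L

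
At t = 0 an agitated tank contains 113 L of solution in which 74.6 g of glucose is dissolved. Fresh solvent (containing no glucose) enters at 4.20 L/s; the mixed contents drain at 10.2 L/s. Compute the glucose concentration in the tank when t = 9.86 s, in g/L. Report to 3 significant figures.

Total volume: dV/dt = Q_in − Q_out = -6.0000 L/s, so V(t) = 113 − 6.0000 t and V(9.86) = 53.840 L.
No glucose enters, so dm/dt = −Q_out · (m/V).
dm/m = −Q_out dt/(V₀ − 6.0000 t); integrating gives ln(m/m₀) = −(Q_out/(Q_in−Q_out)) ln(V/V₀).
m = m₀ (V₀/V)^(Q_out/(Q_in−Q_out)) = 74.6 × (113/53.840)^(-1.7000) = 21.154 g.
C = m/V = 21.154/53.840 = 0.39290 g/L.

0.393 g/L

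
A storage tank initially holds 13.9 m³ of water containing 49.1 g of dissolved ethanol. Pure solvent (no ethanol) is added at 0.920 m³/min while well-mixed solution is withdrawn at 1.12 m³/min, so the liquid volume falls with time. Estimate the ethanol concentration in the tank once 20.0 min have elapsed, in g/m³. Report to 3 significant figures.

0.742 g/m³

Let m(t) be the amount of ethanol. Volume: V(t) = V₀ + (Q_in − Q_out) t = 13.9 − 0.20000 t; V(20.0) = 9.9000 m³.
Species balance (pure solvent in): dm/dt = −Q_out · m/V(t).
Separate: dm/m = −Q_out dt/V(t) ⇒ ln(m/m₀) = −(Q_out/(Q_in−Q_out)) ln(V/V₀).
m = m₀ (V₀/V)^(Q_out/(Q_in−Q_out)) = 49.1 × (13.9/9.9000)^(-5.6000) = 7.3410 g.
C = m/V = 7.3410/9.9000 = 0.74152 g/m³.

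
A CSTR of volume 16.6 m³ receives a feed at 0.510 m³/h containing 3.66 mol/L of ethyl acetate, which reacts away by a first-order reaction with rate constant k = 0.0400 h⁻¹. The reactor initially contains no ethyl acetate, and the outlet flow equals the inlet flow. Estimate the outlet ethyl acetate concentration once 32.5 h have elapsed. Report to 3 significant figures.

1.43 mol/L

Accumulation = in − out − consumed: V dC/dt = Q C_in − Q C − k V C.
This is linear with rate a = Q/V + k = 0.070723 h⁻¹.
C_ss = Q C_in/(Q + kV) = 1.5899 mol/L; C(t) = C_ss + (C₀ − C_ss) e^(−a t).
C(32.5) = 1.5899 + (-1.5899)·e^(−0.070723·32.5) = 1.5899 + (-1.5899)·0.10041 = 1.4303 mol/L.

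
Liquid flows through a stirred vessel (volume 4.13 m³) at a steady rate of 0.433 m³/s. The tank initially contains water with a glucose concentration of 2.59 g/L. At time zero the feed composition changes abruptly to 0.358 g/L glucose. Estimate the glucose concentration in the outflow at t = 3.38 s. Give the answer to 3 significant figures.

Mass balance on the solute (V constant): V dC/dt = Q(C_in − C).
Rewrite as dC/dt + C/τ = C_in/τ, τ = V/Q = 9.5381 s.
C approaches C_in exponentially: C(t) = C_in + (C₀ − C_in) e^(−t/τ).
C(3.38) = 0.358 + (2.59 − 0.358)·e^(−3.38/9.5381) = 0.358 + (2.2320)·0.70162 = 1.9240 g/L.

1.92 g/L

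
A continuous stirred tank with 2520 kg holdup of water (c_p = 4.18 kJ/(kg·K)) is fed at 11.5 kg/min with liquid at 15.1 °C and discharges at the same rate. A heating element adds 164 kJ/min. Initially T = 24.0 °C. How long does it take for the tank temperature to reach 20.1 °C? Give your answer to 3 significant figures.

M c_p dT/dt = ṁ c_p (T_in − T) + Q̇.
τ = M/ṁ = 219.13 min; T_ss = T_in + Q̇/(ṁ c_p) = 18.512 °C.
T(t) = T_ss + (T₀ − T_ss) e^(−t/τ). Set T = 20.1:
e^(−t/τ) = (20.1 − 18.512)/(24.0 − 18.512) = 0.28940
t = −219.13 · ln(0.28940) = 271.71 min.

272 min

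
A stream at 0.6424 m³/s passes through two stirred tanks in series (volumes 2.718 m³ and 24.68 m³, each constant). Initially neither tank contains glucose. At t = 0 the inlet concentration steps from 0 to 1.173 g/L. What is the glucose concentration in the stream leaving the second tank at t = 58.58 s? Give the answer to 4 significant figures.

0.8861 g/L

Each tank obeys Vᵢ dCᵢ/dt = Q(Cᵢ₋₁ − Cᵢ), so τᵢ = Vᵢ/Q.
τ₁ = 2.718/0.6424 = 4.23101 s; τ₂ = 24.68/0.6424 = 38.4184 s.
Tank 1: C₁ = C_in(1 − e^(−t/τ₁)). Tank 2 (τ₁ ≠ τ₂): C₂ = C_in[1 − (τ₁ e^(−t/τ₁) − τ₂ e^(−t/τ₂))/(τ₁ − τ₂)].
At t = 58.58: e^(−t/τ₁) = 9.70555e-07, e^(−t/τ₂) = 0.217667.
C₂ = 1.173·[1 − (4.23101·9.70555e-07 − 38.4184·0.217667)/(-34.1874)] = 1.173·0.755395 = 0.886078 g/L.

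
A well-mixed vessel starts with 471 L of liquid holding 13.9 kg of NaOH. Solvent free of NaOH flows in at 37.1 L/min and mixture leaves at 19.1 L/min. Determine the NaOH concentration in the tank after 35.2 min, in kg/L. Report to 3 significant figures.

Total volume: dV/dt = Q_in − Q_out = 18.000 L/min, so V(t) = 471 + 18.000 t and V(35.2) = 1104.6 L.
Species balance (pure solvent in): dm/dt = −Q_out · m/V(t).
Separate: dm/m = −Q_out dt/V(t) ⇒ ln(m/m₀) = −(Q_out/(Q_in−Q_out)) ln(V/V₀).
m = m₀ (V₀/V)^(Q_out/(Q_in−Q_out)) = 13.9 × (471/1104.6)^(1.0611) = 5.6261 kg.
C = m/V = 5.6261/1104.6 = 0.0050933 kg/L.

0.00509 kg/L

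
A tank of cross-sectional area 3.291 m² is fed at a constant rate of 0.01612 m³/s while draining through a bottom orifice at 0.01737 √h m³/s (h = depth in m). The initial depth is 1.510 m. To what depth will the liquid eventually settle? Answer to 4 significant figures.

0.8613 m

Unsteady balance on liquid volume: A dh/dt = Q_in − 0.01737 √h. At steady state dh/dt = 0:
Q_in = 0.01737 √h_ss ⇒ √h_ss = 0.01612/0.01737 = 0.928037.
h_ss = 0.928037² = 0.861252 m. (Since h₀ = 1.510 m > h_ss, the level will fall toward this value.)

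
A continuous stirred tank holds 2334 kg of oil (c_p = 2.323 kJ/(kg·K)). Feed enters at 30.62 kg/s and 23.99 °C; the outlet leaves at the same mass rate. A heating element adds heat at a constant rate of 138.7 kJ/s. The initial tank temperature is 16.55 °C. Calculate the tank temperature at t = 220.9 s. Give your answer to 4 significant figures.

25.42 °C

M c_p dT/dt = ṁ c_p (T_in − T) + Q̇.
τ = M/ṁ = 76.2247 s; T_ss = T_in + Q̇/(ṁ c_p) = 23.99 + 138.7/(30.62·2.323) = 25.9399 °C.
Solution: T(t) = T_ss + (T₀ − T_ss) e^(−t/τ).
T(220.9) = 25.9399 + (-9.38994)·e^(−220.9/76.2247) = 25.9399 + (-9.38994)·0.0551328 = 25.4223 °C.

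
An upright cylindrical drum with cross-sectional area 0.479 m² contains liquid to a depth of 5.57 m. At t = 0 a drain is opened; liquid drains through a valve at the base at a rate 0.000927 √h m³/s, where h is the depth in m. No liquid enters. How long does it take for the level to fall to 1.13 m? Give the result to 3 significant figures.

Volume balance on the tank: A dh/dt = −0.000927 √h.
This is separable: 2 d(√h)/dt = −0.000927/A, so √h = √h₀ − (0.000927/(2A)) t.
t = 2A(√h₀ − √h)/0.000927 = 2·0.479·(√5.57 − √1.13)/0.000927
  = 0.95800 × (2.3601 − 1.0630) / 0.000927 = 1340.4 s.

1340 s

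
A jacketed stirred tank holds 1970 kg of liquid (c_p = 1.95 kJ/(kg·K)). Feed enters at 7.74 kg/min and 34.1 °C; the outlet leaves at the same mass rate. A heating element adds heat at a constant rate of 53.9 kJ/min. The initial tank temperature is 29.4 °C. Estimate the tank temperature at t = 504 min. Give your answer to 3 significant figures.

36.5 °C

Heat balance on the well-mixed liquid: M c_p dT/dt = ṁ c_p (T_in − T) + 53.9.
τ = M/ṁ = 254.52 min; T_ss = T_in + Q̇/(ṁ c_p) = 34.1 + 53.9/(7.74·1.95) = 37.671 °C.
Integrating: T(t) = T_ss + (T₀ − T_ss) e^(−t/τ).
T(504) = 37.671 + (-8.2712)·e^(−504/254.52) = 37.671 + (-8.2712)·0.13804 = 36.529 °C.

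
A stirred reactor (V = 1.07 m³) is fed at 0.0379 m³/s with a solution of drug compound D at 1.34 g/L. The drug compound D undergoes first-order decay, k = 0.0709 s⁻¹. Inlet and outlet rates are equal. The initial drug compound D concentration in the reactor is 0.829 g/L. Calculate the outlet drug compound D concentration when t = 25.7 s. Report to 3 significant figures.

0.471 g/L

Accumulation = in − out − consumed: V dC/dt = Q C_in − Q C − k V C.
dC/dt = (Q/V) C_in − (Q/V + k) C; effective rate a = Q/V + k = 0.035421 + 0.0709 = 0.10632 s⁻¹.
C_ss = Q C_in/(Q + kV) = 0.44642 g/L; C(t) = C_ss + (C₀ − C_ss) e^(−a t).
C(25.7) = 0.44642 + (0.38258)·e^(−0.10632·25.7) = 0.44642 + (0.38258)·0.065060 = 0.47131 g/L.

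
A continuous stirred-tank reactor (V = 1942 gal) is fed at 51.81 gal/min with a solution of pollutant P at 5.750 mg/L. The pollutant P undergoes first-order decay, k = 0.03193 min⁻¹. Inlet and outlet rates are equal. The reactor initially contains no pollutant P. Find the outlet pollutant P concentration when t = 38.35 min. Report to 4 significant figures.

Species balance: V dC/dt = Q C_in − Q C − k V C.
dC/dt = (Q/V) C_in − (Q/V + k) C; effective rate a = Q/V + k = 0.0266787 + 0.03193 = 0.0586087 min⁻¹.
C_ss = Q C_in/(Q + kV) = 2.61740 mg/L; C(t) = C_ss + (C₀ − C_ss) e^(−a t).
C(38.35) = 2.61740 + (-2.61740)·e^(−0.0586087·38.35) = 2.61740 + (-2.61740)·0.105648 = 2.34088 mg/L.

2.341 mg/L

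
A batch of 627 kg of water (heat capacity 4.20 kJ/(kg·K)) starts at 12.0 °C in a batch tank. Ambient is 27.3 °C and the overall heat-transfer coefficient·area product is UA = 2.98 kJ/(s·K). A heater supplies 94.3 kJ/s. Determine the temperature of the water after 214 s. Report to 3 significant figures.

22.1 °C

M c_p dT/dt = −UA(T − T_amb) + Q̇.
dT/dt = (T_ss − T)/τ with T_ss = T_amb + Q̇/UA = 27.3 + 94.3/2.98 = 58.944 °C, τ = M c_p/UA = 627·4.20/2.98 = 883.69 s.
This is linear first-order; T(t) = T_ss + (T₀ − T_ss) e^(−t/τ).
T(214) = 58.944 + (-46.944)·0.78493 = 22.097 °C.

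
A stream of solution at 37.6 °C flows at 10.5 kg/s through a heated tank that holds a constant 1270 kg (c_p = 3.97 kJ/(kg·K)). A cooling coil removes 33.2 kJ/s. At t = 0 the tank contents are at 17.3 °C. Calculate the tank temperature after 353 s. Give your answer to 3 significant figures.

35.8 °C

M c_p dT/dt = ṁ c_p (T_in − T) − Q̇.
Rearrange: dT/dt = (T_ss − T)/τ with τ = M/ṁ = 120.95 s and T_ss = T_in − Q̇/(ṁ c_p) = 36.804 °C.
Integrating: T(t) = T_ss + (T₀ − T_ss) e^(−t/τ).
T(353) = 36.804 + (-19.504)·e^(−353/120.95) = 36.804 + (-19.504)·0.054014 = 35.750 °C.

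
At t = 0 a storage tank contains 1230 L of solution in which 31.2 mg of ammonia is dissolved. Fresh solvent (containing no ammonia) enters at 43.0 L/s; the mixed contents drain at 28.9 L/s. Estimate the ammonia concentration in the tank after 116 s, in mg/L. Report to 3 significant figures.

0.00192 mg/L

Let m(t) be the amount of ammonia. Volume: V(t) = V₀ + (Q_in − Q_out) t = 1230 + 14.100 t; V(116) = 2865.6 L.
Solute balance: dm/dt = 0 − Q_out C = −Q_out m/V(t).
Separate: dm/m = −Q_out dt/V(t) ⇒ ln(m/m₀) = −(Q_out/(Q_in−Q_out)) ln(V/V₀).
m = m₀ (V₀/V)^(Q_out/(Q_in−Q_out)) = 31.2 × (1230/2865.6)^(2.0496) = 5.5119 mg.
C = m/V = 5.5119/2865.6 = 0.0019235 mg/L.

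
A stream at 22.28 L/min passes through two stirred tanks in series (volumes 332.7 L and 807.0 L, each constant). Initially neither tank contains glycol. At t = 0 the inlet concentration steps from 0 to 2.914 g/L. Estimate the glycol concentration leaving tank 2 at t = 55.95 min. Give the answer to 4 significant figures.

Time constants: τᵢ = Vᵢ/Q for each well-mixed tank.
τ₁ = 332.7/22.28 = 14.9327 min; τ₂ = 807.0/22.28 = 36.2208 min.
Solving the cascade with C₁(0)=C₂(0)=0 gives C₂(t) = C_in[1 − (τ₁ e^(−t/τ₁) − τ₂ e^(−t/τ₂))/(τ₁ − τ₂)].
At t = 55.95: e^(−t/τ₁) = 0.0235927, e^(−t/τ₂) = 0.213378.
C₂ = 2.914·[1 − (14.9327·0.0235927 − 36.2208·0.213378)/(-21.2882)] = 2.914·0.653497 = 1.90429 g/L.

1.904 g/L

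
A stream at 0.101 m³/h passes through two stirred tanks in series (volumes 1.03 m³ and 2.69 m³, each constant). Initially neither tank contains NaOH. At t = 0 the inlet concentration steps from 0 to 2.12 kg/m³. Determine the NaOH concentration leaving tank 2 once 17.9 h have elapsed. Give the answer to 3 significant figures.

0.593 kg/m³

Time constants: τᵢ = Vᵢ/Q for each well-mixed tank.
τ₁ = 1.03/0.101 = 10.198 h; τ₂ = 2.69/0.101 = 26.634 h.
Solving the cascade with C₁(0)=C₂(0)=0 gives C₂(t) = C_in[1 − (τ₁ e^(−t/τ₁) − τ₂ e^(−t/τ₂))/(τ₁ − τ₂)].
At t = 17.9: e^(−t/τ₁) = 0.17287, e^(−t/τ₂) = 0.51064.
C₂ = 2.12·[1 − (10.198·0.17287 − 26.634·0.51064)/(-16.436)] = 2.12·0.27977 = 0.59311 kg/m³.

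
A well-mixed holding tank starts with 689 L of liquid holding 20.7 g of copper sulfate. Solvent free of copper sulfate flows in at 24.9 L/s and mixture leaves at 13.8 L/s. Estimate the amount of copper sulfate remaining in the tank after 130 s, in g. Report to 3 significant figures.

5.08 g

Total volume: dV/dt = Q_in − Q_out = 11.100 L/s, so V(t) = 689 + 11.100 t and V(130) = 2132.0 L.
Species balance (pure solvent in): dm/dt = −Q_out · m/V(t).
dm/m = −Q_out dt/(V₀ + 11.100 t); integrating gives ln(m/m₀) = −(Q_out/(Q_in−Q_out)) ln(V/V₀).
m = m₀ (V₀/V)^(Q_out/(Q_in−Q_out)) = 20.7 × (689/2132.0)^(1.2432) = 5.0825 g.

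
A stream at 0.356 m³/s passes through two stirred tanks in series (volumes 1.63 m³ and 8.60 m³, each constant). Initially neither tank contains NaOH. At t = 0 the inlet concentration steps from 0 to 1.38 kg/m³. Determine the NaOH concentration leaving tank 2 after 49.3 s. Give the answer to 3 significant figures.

1.16 kg/m³

Each tank obeys Vᵢ dCᵢ/dt = Q(Cᵢ₋₁ − Cᵢ), so τᵢ = Vᵢ/Q.
τ₁ = 1.63/0.356 = 4.5787 s; τ₂ = 8.60/0.356 = 24.157 s.
Solving the cascade with C₁(0)=C₂(0)=0 gives C₂(t) = C_in[1 − (τ₁ e^(−t/τ₁) − τ₂ e^(−t/τ₂))/(τ₁ − τ₂)].
At t = 49.3: e^(−t/τ₁) = 2.1076e-05, e^(−t/τ₂) = 0.12993.
C₂ = 1.38·[1 − (4.5787·2.1076e-05 − 24.157·0.12993)/(-19.579)] = 1.38·0.83969 = 1.1588 kg/m³.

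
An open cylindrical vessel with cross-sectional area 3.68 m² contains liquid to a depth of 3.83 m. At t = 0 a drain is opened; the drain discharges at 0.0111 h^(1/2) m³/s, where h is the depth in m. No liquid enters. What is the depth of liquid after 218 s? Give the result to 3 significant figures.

2.65 m

Unsteady balance on liquid volume: A dh/dt = −0.0111 √h.
∫ h^(−1/2) dh = −(0.0111/A) ∫ dt, giving 2√h = 2√h₀ − (0.0111/A) t.
√h = √3.83 − 0.0111·218/(2·3.68) = 1.9570 − 0.32878 = 1.6283.
h = 1.6283² = 2.6512 m.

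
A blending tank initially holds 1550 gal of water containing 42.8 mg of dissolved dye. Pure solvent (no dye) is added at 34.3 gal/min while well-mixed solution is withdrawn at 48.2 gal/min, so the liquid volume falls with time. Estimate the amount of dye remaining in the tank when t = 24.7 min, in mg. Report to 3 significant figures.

Total volume: dV/dt = Q_in − Q_out = -13.900 gal/min, so V(t) = 1550 − 13.900 t and V(24.7) = 1206.7 gal.
Solute balance: dm/dt = 0 − Q_out C = −Q_out m/V(t).
Separate: dm/m = −Q_out dt/V(t) ⇒ ln(m/m₀) = −(Q_out/(Q_in−Q_out)) ln(V/V₀).
m = m₀ (V₀/V)^(Q_out/(Q_in−Q_out)) = 42.8 × (1550/1206.7)^(-3.4676) = 17.962 mg.

18.0 mg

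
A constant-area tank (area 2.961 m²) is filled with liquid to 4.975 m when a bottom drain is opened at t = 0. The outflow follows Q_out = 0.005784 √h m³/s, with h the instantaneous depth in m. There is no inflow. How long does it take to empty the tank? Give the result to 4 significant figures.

2284 s

With no inflow, A dh/dt = −0.005784 √h.
∫ h^(−1/2) dh = −(0.005784/A) ∫ dt, giving 2√h = 2√h₀ − (0.005784/A) t.
Tank is empty when √h = 0: t_empty = 2A√h₀/0.005784.
t_empty = 2·2.961·√4.975/0.005784 = 5.92200·2.23047/0.005784 = 2283.69 s.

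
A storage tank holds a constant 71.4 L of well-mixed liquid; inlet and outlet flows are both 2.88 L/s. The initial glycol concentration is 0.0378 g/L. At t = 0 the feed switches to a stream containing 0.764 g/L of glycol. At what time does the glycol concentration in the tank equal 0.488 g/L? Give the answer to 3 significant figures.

24.0 s

Species balance: V dC/dt = Q(C_in − C) ⇒ τ = V/Q = 24.792 s.
C(t) = C_in + (C₀ − C_in) e^(−t/τ). Set C = 0.488 and solve for t:
e^(−t/τ) = (C − C_in)/(C₀ − C_in) = (0.488 − 0.764)/(0.0378 − 0.764) = 0.38006
t = −τ ln(…) = 24.792 × 0.96742 = 23.984 s.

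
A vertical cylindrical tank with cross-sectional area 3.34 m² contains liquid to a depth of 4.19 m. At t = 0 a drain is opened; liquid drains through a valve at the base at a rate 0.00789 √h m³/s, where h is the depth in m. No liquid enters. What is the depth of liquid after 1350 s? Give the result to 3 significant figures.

Volume balance on the tank: A dh/dt = −0.00789 √h.
This is separable: 2 d(√h)/dt = −0.00789/A, so √h = √h₀ − (0.00789/(2A)) t.
√h = √4.19 − 0.00789·1350/(2·3.34) = 2.0469 − 1.5945 = 0.45241.
h = 0.45241² = 0.20468 m.

0.205 m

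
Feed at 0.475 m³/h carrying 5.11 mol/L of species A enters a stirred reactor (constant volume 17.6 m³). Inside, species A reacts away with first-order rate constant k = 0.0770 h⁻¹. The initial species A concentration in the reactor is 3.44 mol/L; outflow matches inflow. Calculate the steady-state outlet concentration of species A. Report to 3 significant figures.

V dC/dt = Q(C_in − C) − k V C.
At steady state: 0 = Q C_in − (Q + kV) C_ss, so C_ss = Q C_in/(Q + kV).
C_ss = 0.475·5.11/(0.475 + 0.0770·17.6) = 2.4272/1.8302 = 1.3262 mol/L.

1.33 mol/L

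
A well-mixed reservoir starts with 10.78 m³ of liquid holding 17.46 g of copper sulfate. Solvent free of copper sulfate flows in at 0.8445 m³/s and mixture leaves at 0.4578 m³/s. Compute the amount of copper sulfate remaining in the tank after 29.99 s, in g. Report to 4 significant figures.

Let m(t) be the amount of copper sulfate. Volume: V(t) = V₀ + (Q_in − Q_out) t = 10.78 + 0.386700 t; V(29.99) = 22.3771 m³.
No copper sulfate enters, so dm/dt = −Q_out · (m/V).
Separate: dm/m = −Q_out dt/V(t) ⇒ ln(m/m₀) = −(Q_out/(Q_in−Q_out)) ln(V/V₀).
m = m₀ (V₀/V)^(Q_out/(Q_in−Q_out)) = 17.46 × (10.78/22.3771)^(1.18386) = 7.35427 g.

7.354 g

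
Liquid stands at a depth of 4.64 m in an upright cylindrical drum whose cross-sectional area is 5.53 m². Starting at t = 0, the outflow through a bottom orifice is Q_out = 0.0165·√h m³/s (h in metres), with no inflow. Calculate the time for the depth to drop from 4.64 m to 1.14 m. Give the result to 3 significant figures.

728 s

Accumulation of liquid (constant cross-section A): A dh/dt = −0.0165 √h.
Separate and integrate: 2(√h − √h₀) = −(0.0165/A) t.
t = 2A(√h₀ − √h)/0.0165 = 2·5.53·(√4.64 − √1.14)/0.0165
  = 11.060 × (2.1541 − 1.0677) / 0.0165 = 728.19 s.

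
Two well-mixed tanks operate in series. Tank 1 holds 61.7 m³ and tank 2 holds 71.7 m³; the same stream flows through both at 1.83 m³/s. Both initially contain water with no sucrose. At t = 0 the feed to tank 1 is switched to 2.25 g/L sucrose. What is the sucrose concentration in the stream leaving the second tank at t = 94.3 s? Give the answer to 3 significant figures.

1.64 g/L

Time constants: τᵢ = Vᵢ/Q for each well-mixed tank.
τ₁ = 61.7/1.83 = 33.716 s; τ₂ = 71.7/1.83 = 39.180 s.
Solving the cascade with C₁(0)=C₂(0)=0 gives C₂(t) = C_in[1 − (τ₁ e^(−t/τ₁) − τ₂ e^(−t/τ₂))/(τ₁ − τ₂)].
At t = 94.3: e^(−t/τ₁) = 0.060999, e^(−t/τ₂) = 0.090101.
C₂ = 2.25·[1 − (33.716·0.060999 − 39.180·0.090101)/(-5.4645)] = 2.25·0.73033 = 1.6433 g/L.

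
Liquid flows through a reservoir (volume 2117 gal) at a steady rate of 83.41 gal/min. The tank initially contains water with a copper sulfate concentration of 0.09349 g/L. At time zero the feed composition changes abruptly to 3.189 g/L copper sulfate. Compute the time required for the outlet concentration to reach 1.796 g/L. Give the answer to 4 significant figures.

Species balance: V dC/dt = Q(C_in − C) ⇒ τ = V/Q = 25.3806 min.
C(t) = C_in + (C₀ − C_in) e^(−t/τ). Set C = 1.796 and solve for t:
e^(−t/τ) = (C − C_in)/(C₀ − C_in) = (1.796 − 3.189)/(0.09349 − 3.189) = 0.450007
t = −τ ln(…) = 25.3806 × 0.798493 = 20.2663 min.

20.27 min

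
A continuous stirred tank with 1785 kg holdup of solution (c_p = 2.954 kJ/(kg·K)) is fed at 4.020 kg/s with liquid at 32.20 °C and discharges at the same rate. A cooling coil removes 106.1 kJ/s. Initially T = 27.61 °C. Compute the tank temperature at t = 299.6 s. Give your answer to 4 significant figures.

M c_p dT/dt = ṁ c_p (T_in − T) − Q̇.
τ = M/ṁ = 444.030 s; T_ss = T_in − Q̇/(ṁ c_p) = 32.20 − 106.1/(4.020·2.954) = 23.2653 °C.
Solution: T(t) = T_ss + (T₀ − T_ss) e^(−t/τ).
T(299.6) = 23.2653 + (4.34468)·e^(−299.6/444.030) = 23.2653 + (4.34468)·0.509294 = 25.4780 °C.

25.48 °C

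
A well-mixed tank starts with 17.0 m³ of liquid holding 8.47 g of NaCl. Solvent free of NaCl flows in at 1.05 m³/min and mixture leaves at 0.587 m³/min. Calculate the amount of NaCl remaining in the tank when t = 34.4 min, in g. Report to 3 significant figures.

Let m(t) be the amount of NaCl. Volume: V(t) = V₀ + (Q_in − Q_out) t = 17.0 + 0.46300 t; V(34.4) = 32.927 m³.
Solute balance: dm/dt = 0 − Q_out C = −Q_out m/V(t).
dm/m = −Q_out dt/(V₀ + 0.46300 t); integrating gives ln(m/m₀) = −(Q_out/(Q_in−Q_out)) ln(V/V₀).
m = m₀ (V₀/V)^(Q_out/(Q_in−Q_out)) = 8.47 × (17.0/32.927)^(1.2678) = 3.6634 g.

3.66 g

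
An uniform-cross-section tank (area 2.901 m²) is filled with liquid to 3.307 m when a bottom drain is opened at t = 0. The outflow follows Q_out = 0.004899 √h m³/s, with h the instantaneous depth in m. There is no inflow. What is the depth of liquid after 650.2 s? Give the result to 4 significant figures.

1.612 m

A dh/dt = −Q_out = −0.004899 √h.
This is separable: 2 d(√h)/dt = −0.004899/A, so √h = √h₀ − (0.004899/(2A)) t.
√h = √3.307 − 0.004899·650.2/(2·2.901) = 1.81852 − 0.549005 = 1.26951.
h = 1.26951² = 1.61166 m.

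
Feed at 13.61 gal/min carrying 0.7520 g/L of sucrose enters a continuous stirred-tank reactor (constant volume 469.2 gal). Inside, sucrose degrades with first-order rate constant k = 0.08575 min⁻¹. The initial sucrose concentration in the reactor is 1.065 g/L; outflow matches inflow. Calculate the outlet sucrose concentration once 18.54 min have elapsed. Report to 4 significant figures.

0.2943 g/L

Species balance: V dC/dt = Q C_in − Q C − k V C.
dC/dt = (Q/V) C_in − (Q/V + k) C; effective rate a = Q/V + k = 0.0290068 + 0.08575 = 0.114757 min⁻¹.
C_ss = Q C_in/(Q + kV) = 0.190081 g/L; C(t) = C_ss + (C₀ − C_ss) e^(−a t).
C(18.54) = 0.190081 + (0.874919)·e^(−0.114757·18.54) = 0.190081 + (0.874919)·0.119124 = 0.294305 g/L.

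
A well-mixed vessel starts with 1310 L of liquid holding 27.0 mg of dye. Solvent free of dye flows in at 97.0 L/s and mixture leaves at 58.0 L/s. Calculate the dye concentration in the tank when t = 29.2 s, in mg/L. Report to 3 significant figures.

0.00435 mg/L

Total volume: dV/dt = Q_in − Q_out = 39.000 L/s, so V(t) = 1310 + 39.000 t and V(29.2) = 2448.8 L.
Species balance (pure solvent in): dm/dt = −Q_out · m/V(t).
dm/m = −Q_out dt/(V₀ + 39.000 t); integrating gives ln(m/m₀) = −(Q_out/(Q_in−Q_out)) ln(V/V₀).
m = m₀ (V₀/V)^(Q_out/(Q_in−Q_out)) = 27.0 × (1310/2448.8)^(1.4872) = 10.649 mg.
C = m/V = 10.649/2448.8 = 0.0043488 mg/L.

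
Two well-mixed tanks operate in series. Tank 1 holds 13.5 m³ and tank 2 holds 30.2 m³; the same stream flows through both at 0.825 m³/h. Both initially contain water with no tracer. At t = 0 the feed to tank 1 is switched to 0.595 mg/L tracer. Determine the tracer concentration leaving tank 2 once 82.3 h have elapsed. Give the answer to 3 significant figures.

0.485 mg/L

Time constants: τᵢ = Vᵢ/Q for each well-mixed tank.
τ₁ = 13.5/0.825 = 16.364 h; τ₂ = 30.2/0.825 = 36.606 h.
Solving the cascade with C₁(0)=C₂(0)=0 gives C₂(t) = C_in[1 − (τ₁ e^(−t/τ₁) − τ₂ e^(−t/τ₂))/(τ₁ − τ₂)].
At t = 82.3: e^(−t/τ₁) = 0.0065424, e^(−t/τ₂) = 0.10558.
C₂ = 0.595·[1 − (16.364·0.0065424 − 36.606·0.10558)/(-20.242)] = 0.595·0.81435 = 0.48454 mg/L.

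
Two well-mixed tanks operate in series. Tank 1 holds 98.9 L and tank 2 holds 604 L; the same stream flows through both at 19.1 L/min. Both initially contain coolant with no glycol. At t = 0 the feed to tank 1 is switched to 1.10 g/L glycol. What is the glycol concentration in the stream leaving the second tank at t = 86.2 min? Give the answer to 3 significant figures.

Time constants: τᵢ = Vᵢ/Q for each well-mixed tank.
τ₁ = 98.9/19.1 = 5.1780 min; τ₂ = 604/19.1 = 31.623 min.
Solving the cascade with C₁(0)=C₂(0)=0 gives C₂(t) = C_in[1 − (τ₁ e^(−t/τ₁) − τ₂ e^(−t/τ₂))/(τ₁ − τ₂)].
At t = 86.2: e^(−t/τ₁) = 5.8906e-08, e^(−t/τ₂) = 0.065490.
C₂ = 1.10·[1 − (5.1780·5.8906e-08 − 31.623·0.065490)/(-26.445)] = 1.10·0.92169 = 1.0139 g/L.

1.01 g/L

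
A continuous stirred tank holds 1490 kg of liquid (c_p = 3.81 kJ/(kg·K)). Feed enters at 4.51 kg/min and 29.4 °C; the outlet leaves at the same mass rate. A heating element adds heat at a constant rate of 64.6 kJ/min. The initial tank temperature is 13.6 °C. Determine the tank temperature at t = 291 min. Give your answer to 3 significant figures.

Heat balance on the well-mixed liquid: M c_p dT/dt = ṁ c_p (T_in − T) + 64.6.
Rearrange: dT/dt = (T_ss − T)/τ with τ = M/ṁ = 330.38 min and T_ss = T_in + Q̇/(ṁ c_p) = 33.160 °C.
Solution: T(t) = T_ss + (T₀ − T_ss) e^(−t/τ).
T(291) = 33.160 + (-19.560)·e^(−291/330.38) = 33.160 + (-19.560)·0.41445 = 25.053 °C.

25.1 °C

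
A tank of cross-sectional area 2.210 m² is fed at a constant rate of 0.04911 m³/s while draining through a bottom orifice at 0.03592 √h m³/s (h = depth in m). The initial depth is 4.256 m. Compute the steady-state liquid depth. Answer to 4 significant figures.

Volume balance on the tank: A dh/dt = Q_in − 0.03592 √h. At steady state dh/dt = 0:
Q_in = 0.03592 √h_ss ⇒ √h_ss = 0.04911/0.03592 = 1.36720.
h_ss = 1.36720² = 1.86925 m. (Since h₀ = 4.256 m > h_ss, the level will fall toward this value.)

1.869 m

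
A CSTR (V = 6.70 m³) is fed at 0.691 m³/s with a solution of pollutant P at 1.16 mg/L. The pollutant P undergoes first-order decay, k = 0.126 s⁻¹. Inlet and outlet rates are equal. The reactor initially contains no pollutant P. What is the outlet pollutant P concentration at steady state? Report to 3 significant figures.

V dC/dt = Q(C_in − C) − k V C.
Steady state (dC/dt = 0): C_ss = Q C_in/(Q + kV) = C_in/(1 + kV/Q).
C_ss = 0.691·1.16/(0.691 + 0.126·6.70) = 0.80156/1.5352 = 0.52212 mg/L.

0.522 mg/L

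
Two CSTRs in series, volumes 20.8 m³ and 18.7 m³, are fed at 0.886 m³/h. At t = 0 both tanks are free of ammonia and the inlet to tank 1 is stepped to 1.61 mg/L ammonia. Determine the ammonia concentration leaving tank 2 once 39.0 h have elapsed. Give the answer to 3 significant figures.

Time constants: τᵢ = Vᵢ/Q for each well-mixed tank.
τ₁ = 20.8/0.886 = 23.476 h; τ₂ = 18.7/0.886 = 21.106 h.
Tank 1: C₁ = C_in(1 − e^(−t/τ₁)). Tank 2 (τ₁ ≠ τ₂): C₂ = C_in[1 − (τ₁ e^(−t/τ₁) − τ₂ e^(−t/τ₂))/(τ₁ − τ₂)].
At t = 39.0: e^(−t/τ₁) = 0.18990, e^(−t/τ₂) = 0.15758.
C₂ = 1.61·[1 − (23.476·0.18990 − 21.106·0.15758)/(2.3702)] = 1.61·0.52230 = 0.84091 mg/L.

0.841 mg/L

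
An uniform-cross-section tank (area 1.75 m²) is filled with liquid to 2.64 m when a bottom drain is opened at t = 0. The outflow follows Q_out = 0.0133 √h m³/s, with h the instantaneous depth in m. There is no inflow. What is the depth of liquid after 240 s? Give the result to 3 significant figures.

0.508 m

Mass balance (ρ constant): A dh/dt = −0.0133 √h.
Separate and integrate: 2(√h − √h₀) = −(0.0133/A) t.
√h = √2.64 − 0.0133·240/(2·1.75) = 1.6248 − 0.91200 = 0.71281.
h = 0.71281² = 0.50809 m.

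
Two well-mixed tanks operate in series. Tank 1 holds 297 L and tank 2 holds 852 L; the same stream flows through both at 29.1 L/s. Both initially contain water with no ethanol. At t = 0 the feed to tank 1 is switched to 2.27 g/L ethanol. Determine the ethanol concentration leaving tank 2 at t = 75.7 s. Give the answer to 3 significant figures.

2.01 g/L

Each tank obeys Vᵢ dCᵢ/dt = Q(Cᵢ₋₁ − Cᵢ), so τᵢ = Vᵢ/Q.
τ₁ = 297/29.1 = 10.206 s; τ₂ = 852/29.1 = 29.278 s.
Tank 1: C₁ = C_in(1 − e^(−t/τ₁)). Tank 2 (τ₁ ≠ τ₂): C₂ = C_in[1 − (τ₁ e^(−t/τ₁) − τ₂ e^(−t/τ₂))/(τ₁ − τ₂)].
At t = 75.7: e^(−t/τ₁) = 0.00060091, e^(−t/τ₂) = 0.075356.
C₂ = 2.27·[1 − (10.206·0.00060091 − 29.278·0.075356)/(-19.072)] = 2.27·0.88464 = 2.0081 g/L.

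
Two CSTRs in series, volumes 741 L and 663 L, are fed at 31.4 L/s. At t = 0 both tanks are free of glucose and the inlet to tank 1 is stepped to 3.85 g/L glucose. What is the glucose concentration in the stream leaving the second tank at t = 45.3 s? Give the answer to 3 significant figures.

Species balance on tank i: dCᵢ/dt = (Cᵢ₋₁ − Cᵢ)/τᵢ with τᵢ = Vᵢ/Q.
τ₁ = 741/31.4 = 23.599 s; τ₂ = 663/31.4 = 21.115 s.
Solving the cascade with C₁(0)=C₂(0)=0 gives C₂(t) = C_in[1 − (τ₁ e^(−t/τ₁) − τ₂ e^(−t/τ₂))/(τ₁ − τ₂)].
At t = 45.3: e^(−t/τ₁) = 0.14667, e^(−t/τ₂) = 0.11702.
C₂ = 3.85·[1 − (23.599·0.14667 − 21.115·0.11702)/(2.4841)] = 3.85·0.60132 = 2.3151 g/L.

2.32 g/L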